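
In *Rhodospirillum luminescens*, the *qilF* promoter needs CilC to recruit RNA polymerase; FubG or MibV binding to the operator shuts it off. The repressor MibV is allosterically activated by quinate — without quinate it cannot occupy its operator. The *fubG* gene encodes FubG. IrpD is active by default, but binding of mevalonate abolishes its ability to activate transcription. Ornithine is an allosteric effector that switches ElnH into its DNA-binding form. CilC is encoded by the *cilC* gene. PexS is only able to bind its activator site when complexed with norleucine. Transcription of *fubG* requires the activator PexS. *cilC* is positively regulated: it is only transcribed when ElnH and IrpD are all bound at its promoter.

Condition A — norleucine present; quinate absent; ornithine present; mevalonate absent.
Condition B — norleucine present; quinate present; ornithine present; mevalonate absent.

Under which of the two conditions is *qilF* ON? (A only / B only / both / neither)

neither

Condition A:
Norleucine is present, so PexS is active.
No repressor is bound and PexS is active, so *fubG* is transcribed.
So FubG is produced and active.
Quinate is absent, so MibV is inactive.
Ornithine is present, so ElnH is active.
Mevalonate is absent, so IrpD is active.
No repressor is bound and ElnH and IrpD are active, so *cilC* is transcribed.
So CilC is produced and active.
With repressor FubG bound, *qilF* is not transcribed.
→ *qilF* is OFF in A.
Condition B:
Norleucine is present, so PexS is active.
No repressor is bound and PexS is active, so *fubG* is transcribed.
So FubG is produced and active.
Quinate is present, so MibV is active.
Ornithine is present, so ElnH is active.
Mevalonate is absent, so IrpD is active.
No repressor is bound and ElnH and IrpD are active, so *cilC* is transcribed.
So CilC is produced and active.
With repressor FubG bound, *qilF* is not transcribed.
→ *qilF* is OFF in B.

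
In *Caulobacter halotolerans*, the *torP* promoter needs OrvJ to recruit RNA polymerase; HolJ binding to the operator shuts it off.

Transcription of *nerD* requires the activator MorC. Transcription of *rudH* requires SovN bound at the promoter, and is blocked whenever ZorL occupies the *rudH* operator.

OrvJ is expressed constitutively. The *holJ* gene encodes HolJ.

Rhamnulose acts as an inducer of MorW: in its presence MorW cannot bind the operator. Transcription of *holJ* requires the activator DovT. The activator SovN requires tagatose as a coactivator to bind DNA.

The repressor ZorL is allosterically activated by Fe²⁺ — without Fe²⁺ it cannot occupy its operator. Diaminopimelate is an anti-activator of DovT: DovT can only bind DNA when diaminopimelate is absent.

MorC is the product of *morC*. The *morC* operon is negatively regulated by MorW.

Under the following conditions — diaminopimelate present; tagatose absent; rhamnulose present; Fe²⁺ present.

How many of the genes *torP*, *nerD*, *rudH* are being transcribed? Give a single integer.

Diaminopimelate is present, so DovT is inactive.
Required activator DovT is absent, so *holJ* is not transcribed.
So HolJ is not produced.
OrvJ is produced constitutively and is active.
No repressor is bound and OrvJ is active, so *torP* is transcribed.
→ *torP* is ON.
Rhamnulose is present, so MorW is inactive.
With no repressor bound, *morC* is transcribed.
So MorC is produced and active.
No repressor is bound and MorC is active, so *nerD* is transcribed.
→ *nerD* is ON.
Fe²⁺ is present, so ZorL is active.
Tagatose is absent, so SovN is inactive.
With repressor ZorL bound, *rudH* is not transcribed.
→ *rudH* is OFF.
2 of the 3 genes are transcribed.

2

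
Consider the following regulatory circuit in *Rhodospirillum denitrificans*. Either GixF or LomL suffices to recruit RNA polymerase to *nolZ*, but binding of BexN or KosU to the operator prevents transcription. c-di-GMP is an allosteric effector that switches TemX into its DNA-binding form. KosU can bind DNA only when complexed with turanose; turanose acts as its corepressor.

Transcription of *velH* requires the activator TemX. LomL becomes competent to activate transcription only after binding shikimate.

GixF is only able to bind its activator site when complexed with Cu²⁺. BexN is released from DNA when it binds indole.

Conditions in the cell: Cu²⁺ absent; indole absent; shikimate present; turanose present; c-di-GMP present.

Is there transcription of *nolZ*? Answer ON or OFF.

Indole is absent, so BexN is active.
Cu²⁺ is absent, so GixF is inactive.
Shikimate is present, so LomL is active.
Turanose is present, so KosU is active.
With repressor BexN bound, *nolZ* is not transcribed.

OFF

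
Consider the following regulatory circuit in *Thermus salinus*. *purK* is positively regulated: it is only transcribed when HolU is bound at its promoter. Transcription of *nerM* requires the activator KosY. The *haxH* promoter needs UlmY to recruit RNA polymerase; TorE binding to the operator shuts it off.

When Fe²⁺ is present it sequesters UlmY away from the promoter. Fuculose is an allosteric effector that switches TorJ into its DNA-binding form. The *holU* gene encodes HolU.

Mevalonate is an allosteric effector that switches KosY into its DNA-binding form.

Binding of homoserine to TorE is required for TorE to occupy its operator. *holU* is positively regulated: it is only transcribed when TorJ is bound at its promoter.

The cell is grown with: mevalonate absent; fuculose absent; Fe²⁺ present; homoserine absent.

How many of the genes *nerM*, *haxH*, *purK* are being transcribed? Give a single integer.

Mevalonate is absent, so KosY is inactive.
Required activator KosY is absent, so *nerM* is not transcribed.
→ *nerM* is OFF.
Fe²⁺ is present, so UlmY is inactive.
Homoserine is absent, so TorE is inactive.
Required activator UlmY is absent, so *haxH* is not transcribed.
→ *haxH* is OFF.
Fuculose is absent, so TorJ is inactive.
Required activator TorJ is absent, so *holU* is not transcribed.
So HolU is not produced.
Required activator HolU is absent, so *purK* is not transcribed.
→ *purK* is OFF.
0 of the 3 genes are transcribed.

0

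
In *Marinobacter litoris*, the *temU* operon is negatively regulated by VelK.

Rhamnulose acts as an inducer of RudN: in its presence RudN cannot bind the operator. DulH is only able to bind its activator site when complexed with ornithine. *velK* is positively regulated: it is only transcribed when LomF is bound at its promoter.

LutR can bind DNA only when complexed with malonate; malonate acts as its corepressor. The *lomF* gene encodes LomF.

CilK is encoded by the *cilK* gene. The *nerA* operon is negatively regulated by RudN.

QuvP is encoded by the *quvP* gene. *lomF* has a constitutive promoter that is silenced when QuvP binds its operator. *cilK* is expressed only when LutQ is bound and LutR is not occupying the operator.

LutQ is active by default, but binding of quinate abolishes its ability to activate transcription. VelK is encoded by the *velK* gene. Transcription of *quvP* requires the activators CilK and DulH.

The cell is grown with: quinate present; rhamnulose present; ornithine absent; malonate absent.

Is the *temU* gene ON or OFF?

OFF

Quinate is present, so LutQ is inactive.
Malonate is absent, so LutR is inactive.
Required activator LutQ is absent, so *cilK* is not transcribed.
So CilK is not produced.
Ornithine is absent, so DulH is inactive.
Required activator CilK is absent, so *quvP* is not transcribed.
So QuvP is not produced.
With no repressor bound, *lomF* is transcribed.
So LomF is produced and active.
No repressor is bound and LomF is active, so *velK* is transcribed.
So VelK is produced and active.
With repressor VelK bound, *temU* is not transcribed.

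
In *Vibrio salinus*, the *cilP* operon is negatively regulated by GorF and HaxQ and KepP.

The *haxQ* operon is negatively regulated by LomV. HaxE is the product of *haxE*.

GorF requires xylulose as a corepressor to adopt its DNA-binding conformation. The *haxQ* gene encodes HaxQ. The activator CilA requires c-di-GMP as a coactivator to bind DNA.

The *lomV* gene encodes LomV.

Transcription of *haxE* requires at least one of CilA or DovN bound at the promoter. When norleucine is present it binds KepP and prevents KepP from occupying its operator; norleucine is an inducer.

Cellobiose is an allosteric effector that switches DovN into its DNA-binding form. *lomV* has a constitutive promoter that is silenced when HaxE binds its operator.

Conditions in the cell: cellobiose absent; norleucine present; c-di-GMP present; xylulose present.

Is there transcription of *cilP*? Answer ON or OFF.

Xylulose is present, so GorF is active.
c-di-GMP is present, so CilA is active.
Cellobiose is absent, so DovN is inactive.
Activator CilA is present, so *haxE* is transcribed.
So HaxE is produced and active.
With repressor HaxE bound, *lomV* is not transcribed.
So LomV is not produced.
With no repressor bound, *haxQ* is transcribed.
So HaxQ is produced and active.
Norleucine is present, so KepP is inactive.
With repressor GorF bound, *cilP* is not transcribed.

OFF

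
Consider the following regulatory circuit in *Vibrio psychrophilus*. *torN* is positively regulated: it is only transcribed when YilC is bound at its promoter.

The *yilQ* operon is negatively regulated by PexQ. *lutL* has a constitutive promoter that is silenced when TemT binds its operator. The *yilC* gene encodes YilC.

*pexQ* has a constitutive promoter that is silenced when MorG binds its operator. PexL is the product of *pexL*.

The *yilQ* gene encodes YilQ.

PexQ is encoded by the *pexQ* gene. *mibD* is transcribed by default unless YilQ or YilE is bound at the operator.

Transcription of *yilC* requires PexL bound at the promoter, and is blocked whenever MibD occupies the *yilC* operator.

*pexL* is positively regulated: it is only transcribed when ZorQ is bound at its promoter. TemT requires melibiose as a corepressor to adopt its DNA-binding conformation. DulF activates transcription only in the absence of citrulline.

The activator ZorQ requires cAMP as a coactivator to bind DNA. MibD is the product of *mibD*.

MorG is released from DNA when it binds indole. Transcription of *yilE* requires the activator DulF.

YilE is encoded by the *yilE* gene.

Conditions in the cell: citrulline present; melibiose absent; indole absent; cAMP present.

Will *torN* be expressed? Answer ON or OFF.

Indole is absent, so MorG is active.
With repressor MorG bound, *pexQ* is not transcribed.
So PexQ is not produced.
With no repressor bound, *yilQ* is transcribed.
So YilQ is produced and active.
Citrulline is present, so DulF is inactive.
Required activator DulF is absent, so *yilE* is not transcribed.
So YilE is not produced.
With repressor YilQ bound, *mibD* is not transcribed.
So MibD is not produced.
cAMP is present, so ZorQ is active.
No repressor is bound and ZorQ is active, so *pexL* is transcribed.
So PexL is produced and active.
No repressor is bound and PexL is active, so *yilC* is transcribed.
So YilC is produced and active.
No repressor is bound and YilC is active, so *torN* is transcribed.

ON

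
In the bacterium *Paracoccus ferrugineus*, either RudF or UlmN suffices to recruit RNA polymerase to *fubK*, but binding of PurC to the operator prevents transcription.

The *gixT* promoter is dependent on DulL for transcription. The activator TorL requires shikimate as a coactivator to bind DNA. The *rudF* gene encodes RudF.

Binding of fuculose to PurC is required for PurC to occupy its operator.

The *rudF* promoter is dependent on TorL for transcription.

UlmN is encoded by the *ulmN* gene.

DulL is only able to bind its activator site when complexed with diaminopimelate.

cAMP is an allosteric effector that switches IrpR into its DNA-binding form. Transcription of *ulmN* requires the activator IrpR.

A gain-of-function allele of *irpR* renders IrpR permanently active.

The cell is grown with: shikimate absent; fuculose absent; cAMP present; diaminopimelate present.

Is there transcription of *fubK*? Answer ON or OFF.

ON

Shikimate is absent, so TorL is inactive.
Required activator TorL is absent, so *rudF* is not transcribed.
So RudF is not produced.
IrpR is constitutively active in this strain.
No repressor is bound and IrpR is active, so *ulmN* is transcribed.
So UlmN is produced and active.
Fuculose is absent, so PurC is inactive.
Activator UlmN is present, so *fubK* is transcribed.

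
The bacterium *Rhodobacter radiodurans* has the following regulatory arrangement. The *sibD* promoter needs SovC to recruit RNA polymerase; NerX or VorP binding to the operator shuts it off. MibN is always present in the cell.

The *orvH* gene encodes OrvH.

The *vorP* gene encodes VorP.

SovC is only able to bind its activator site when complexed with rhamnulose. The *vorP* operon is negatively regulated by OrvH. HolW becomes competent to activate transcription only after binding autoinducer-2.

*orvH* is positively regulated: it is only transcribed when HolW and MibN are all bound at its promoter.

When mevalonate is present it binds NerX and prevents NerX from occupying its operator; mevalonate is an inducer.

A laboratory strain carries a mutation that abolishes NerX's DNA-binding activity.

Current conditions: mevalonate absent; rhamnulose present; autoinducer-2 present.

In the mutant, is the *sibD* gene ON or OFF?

ON

NerX is non-functional in this strain, so it has no effect.
Rhamnulose is present, so SovC is active.
Autoinducer-2 is present, so HolW is active.
MibN is produced constitutively and is active.
No repressor is bound and HolW and MibN are active, so *orvH* is transcribed.
So OrvH is produced and active.
With repressor OrvH bound, *vorP* is not transcribed.
So VorP is not produced.
No repressor is bound and SovC is active, so *sibD* is transcribed.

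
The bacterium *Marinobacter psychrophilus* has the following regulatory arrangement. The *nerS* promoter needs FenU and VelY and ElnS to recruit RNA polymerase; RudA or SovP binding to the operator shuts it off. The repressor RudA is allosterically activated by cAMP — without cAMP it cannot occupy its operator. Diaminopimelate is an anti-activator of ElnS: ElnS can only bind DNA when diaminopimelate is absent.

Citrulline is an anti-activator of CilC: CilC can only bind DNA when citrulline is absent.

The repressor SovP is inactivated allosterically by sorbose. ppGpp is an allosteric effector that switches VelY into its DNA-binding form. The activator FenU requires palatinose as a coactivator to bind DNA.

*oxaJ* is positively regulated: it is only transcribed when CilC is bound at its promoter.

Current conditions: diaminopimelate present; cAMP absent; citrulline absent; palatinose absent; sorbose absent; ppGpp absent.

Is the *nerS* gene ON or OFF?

Palatinose is absent, so FenU is inactive.
cAMP is absent, so RudA is inactive.
ppGpp is absent, so VelY is inactive.
Sorbose is absent, so SovP is active.
Diaminopimelate is present, so ElnS is inactive.
With repressor SovP bound, *nerS* is not transcribed.

OFF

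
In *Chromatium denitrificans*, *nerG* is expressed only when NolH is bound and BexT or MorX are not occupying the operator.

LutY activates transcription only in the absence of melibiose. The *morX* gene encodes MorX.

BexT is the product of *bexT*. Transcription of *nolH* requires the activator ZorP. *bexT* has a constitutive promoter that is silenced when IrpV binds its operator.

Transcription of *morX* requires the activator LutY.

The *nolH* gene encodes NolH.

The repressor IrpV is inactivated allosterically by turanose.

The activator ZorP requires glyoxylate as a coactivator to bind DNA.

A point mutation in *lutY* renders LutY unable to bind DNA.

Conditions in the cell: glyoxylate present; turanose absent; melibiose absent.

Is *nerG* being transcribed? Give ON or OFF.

Turanose is absent, so IrpV is active.
With repressor IrpV bound, *bexT* is not transcribed.
So BexT is not produced.
Glyoxylate is present, so ZorP is active.
No repressor is bound and ZorP is active, so *nolH* is transcribed.
So NolH is produced and active.
LutY is non-functional in this strain, so it has no effect.
Required activator LutY is absent, so *morX* is not transcribed.
So MorX is not produced.
No repressor is bound and NolH is active, so *nerG* is transcribed.

ON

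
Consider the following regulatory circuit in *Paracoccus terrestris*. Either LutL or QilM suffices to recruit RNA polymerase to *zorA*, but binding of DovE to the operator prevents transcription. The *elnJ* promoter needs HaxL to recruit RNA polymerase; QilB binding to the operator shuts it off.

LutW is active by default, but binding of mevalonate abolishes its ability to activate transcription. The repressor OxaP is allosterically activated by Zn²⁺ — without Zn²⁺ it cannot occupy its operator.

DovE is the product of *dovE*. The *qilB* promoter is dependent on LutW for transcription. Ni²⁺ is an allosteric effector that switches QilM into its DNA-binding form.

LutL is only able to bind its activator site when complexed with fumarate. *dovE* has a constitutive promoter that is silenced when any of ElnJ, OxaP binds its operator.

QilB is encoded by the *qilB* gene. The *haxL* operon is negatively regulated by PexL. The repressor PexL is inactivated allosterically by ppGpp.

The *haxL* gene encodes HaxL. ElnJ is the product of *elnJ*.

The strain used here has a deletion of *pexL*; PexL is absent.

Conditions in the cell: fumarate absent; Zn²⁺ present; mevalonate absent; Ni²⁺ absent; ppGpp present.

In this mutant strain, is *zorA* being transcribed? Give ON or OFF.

PexL is non-functional in this strain, so it has no effect.
With no repressor bound, *haxL* is transcribed.
So HaxL is produced and active.
Mevalonate is absent, so LutW is active.
No repressor is bound and LutW is active, so *qilB* is transcribed.
So QilB is produced and active.
With repressor QilB bound, *elnJ* is not transcribed.
So ElnJ is not produced.
Zn²⁺ is present, so OxaP is active.
With repressor OxaP bound, *dovE* is not transcribed.
So DovE is not produced.
Fumarate is absent, so LutL is inactive.
Ni²⁺ is absent, so QilM is inactive.
No activator is available at the *zorA* promoter, so *zorA* is not transcribed.

OFF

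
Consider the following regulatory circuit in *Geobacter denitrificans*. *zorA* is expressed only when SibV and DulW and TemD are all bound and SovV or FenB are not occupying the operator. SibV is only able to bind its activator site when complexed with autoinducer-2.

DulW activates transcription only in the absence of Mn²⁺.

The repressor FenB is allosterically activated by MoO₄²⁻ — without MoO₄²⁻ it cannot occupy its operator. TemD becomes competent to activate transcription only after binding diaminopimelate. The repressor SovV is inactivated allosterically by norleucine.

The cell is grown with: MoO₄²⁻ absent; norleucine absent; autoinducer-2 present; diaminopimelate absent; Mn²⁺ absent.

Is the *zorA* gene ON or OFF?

OFF

Autoinducer-2 is present, so SibV is active.
Mn²⁺ is absent, so DulW is active.
Norleucine is absent, so SovV is active.
Diaminopimelate is absent, so TemD is inactive.
MoO₄²⁻ is absent, so FenB is inactive.
With repressor SovV bound, *zorA* is not transcribed.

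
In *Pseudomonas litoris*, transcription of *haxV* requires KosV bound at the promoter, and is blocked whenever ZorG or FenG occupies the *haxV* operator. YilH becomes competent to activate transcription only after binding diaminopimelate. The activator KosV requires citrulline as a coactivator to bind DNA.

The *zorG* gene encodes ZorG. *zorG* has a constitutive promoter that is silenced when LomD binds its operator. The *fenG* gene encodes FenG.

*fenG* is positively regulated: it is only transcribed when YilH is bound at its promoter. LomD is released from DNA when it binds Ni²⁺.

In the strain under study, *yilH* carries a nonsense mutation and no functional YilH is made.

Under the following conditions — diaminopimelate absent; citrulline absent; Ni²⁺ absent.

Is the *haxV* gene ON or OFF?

Citrulline is absent, so KosV is inactive.
Ni²⁺ is absent, so LomD is active.
With repressor LomD bound, *zorG* is not transcribed.
So ZorG is not produced.
YilH is non-functional in this strain, so it has no effect.
Required activator YilH is absent, so *fenG* is not transcribed.
So FenG is not produced.
Required activator KosV is absent, so *haxV* is not transcribed.

OFF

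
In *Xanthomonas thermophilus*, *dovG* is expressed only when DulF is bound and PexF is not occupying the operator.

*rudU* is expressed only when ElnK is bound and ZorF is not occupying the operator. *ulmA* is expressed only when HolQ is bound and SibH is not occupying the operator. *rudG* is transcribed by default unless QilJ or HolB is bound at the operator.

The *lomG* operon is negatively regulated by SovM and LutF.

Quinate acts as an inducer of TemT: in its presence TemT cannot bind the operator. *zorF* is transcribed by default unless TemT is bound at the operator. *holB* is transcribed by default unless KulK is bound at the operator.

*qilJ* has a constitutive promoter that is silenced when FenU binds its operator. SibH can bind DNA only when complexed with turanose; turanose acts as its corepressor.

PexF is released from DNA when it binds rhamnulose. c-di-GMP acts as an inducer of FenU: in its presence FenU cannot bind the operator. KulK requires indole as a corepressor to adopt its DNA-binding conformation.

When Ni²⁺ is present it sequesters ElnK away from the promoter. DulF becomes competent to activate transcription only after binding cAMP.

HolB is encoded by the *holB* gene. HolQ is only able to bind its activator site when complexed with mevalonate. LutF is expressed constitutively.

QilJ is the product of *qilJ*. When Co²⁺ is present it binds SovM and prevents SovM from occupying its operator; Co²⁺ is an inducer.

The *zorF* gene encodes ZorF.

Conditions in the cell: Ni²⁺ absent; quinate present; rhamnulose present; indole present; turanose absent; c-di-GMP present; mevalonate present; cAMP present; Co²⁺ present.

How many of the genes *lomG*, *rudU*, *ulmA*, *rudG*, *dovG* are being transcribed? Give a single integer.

2

Co²⁺ is present, so SovM is inactive.
LutF is produced constitutively and is active.
With repressor LutF bound, *lomG* is not transcribed.
→ *lomG* is OFF.
Ni²⁺ is absent, so ElnK is active.
Quinate is present, so TemT is inactive.
With no repressor bound, *zorF* is transcribed.
So ZorF is produced and active.
With repressor ZorF bound, *rudU* is not transcribed.
→ *rudU* is OFF.
Turanose is absent, so SibH is inactive.
Mevalonate is present, so HolQ is active.
No repressor is bound and HolQ is active, so *ulmA* is transcribed.
→ *ulmA* is ON.
c-di-GMP is present, so FenU is inactive.
With no repressor bound, *qilJ* is transcribed.
So QilJ is produced and active.
Indole is present, so KulK is active.
With repressor KulK bound, *holB* is not transcribed.
So HolB is not produced.
With repressor QilJ bound, *rudG* is not transcribed.
→ *rudG* is OFF.
Rhamnulose is present, so PexF is inactive.
cAMP is present, so DulF is active.
No repressor is bound and DulF is active, so *dovG* is transcribed.
→ *dovG* is ON.
2 of the 5 genes are transcribed.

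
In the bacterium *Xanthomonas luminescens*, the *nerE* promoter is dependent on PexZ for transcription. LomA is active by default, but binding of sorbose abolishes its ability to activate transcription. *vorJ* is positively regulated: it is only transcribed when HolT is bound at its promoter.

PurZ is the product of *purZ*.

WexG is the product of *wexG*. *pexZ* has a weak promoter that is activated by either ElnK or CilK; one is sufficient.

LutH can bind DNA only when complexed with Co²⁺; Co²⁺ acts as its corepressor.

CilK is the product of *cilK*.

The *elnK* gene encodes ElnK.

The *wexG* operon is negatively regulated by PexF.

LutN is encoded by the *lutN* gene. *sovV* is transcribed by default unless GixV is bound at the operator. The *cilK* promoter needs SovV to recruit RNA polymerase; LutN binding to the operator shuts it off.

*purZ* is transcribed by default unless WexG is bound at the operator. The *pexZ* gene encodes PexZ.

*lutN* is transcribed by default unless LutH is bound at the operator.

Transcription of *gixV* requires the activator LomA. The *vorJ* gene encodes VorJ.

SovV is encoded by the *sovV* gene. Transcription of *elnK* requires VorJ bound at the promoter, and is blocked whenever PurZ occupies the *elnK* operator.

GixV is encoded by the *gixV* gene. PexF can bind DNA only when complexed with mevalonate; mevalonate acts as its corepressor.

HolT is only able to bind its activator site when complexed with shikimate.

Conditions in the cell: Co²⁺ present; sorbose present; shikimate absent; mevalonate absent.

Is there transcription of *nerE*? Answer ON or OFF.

ON

Mevalonate is absent, so PexF is inactive.
With no repressor bound, *wexG* is transcribed.
So WexG is produced and active.
With repressor WexG bound, *purZ* is not transcribed.
So PurZ is not produced.
Shikimate is absent, so HolT is inactive.
Required activator HolT is absent, so *vorJ* is not transcribed.
So VorJ is not produced.
Required activator VorJ is absent, so *elnK* is not transcribed.
So ElnK is not produced.
Co²⁺ is present, so LutH is active.
With repressor LutH bound, *lutN* is not transcribed.
So LutN is not produced.
Sorbose is present, so LomA is inactive.
Required activator LomA is absent, so *gixV* is not transcribed.
So GixV is not produced.
With no repressor bound, *sovV* is transcribed.
So SovV is produced and active.
No repressor is bound and SovV is active, so *cilK* is transcribed.
So CilK is produced and active.
Activator CilK is present, so *pexZ* is transcribed.
So PexZ is produced and active.
No repressor is bound and PexZ is active, so *nerE* is transcribed.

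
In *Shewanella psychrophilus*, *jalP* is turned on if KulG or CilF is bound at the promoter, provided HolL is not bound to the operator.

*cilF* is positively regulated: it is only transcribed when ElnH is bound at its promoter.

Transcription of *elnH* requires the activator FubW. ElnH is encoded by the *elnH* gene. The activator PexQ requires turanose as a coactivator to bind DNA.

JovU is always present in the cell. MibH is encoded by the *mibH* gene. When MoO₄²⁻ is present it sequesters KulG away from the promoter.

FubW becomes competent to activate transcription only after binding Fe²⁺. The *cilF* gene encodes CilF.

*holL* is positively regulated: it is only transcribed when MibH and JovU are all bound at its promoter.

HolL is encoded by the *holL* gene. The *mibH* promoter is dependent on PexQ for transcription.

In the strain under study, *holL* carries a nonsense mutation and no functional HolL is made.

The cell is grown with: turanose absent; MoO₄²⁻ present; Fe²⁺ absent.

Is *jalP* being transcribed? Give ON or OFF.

HolL is non-functional in this strain, so it has no effect.
MoO₄²⁻ is present, so KulG is inactive.
Fe²⁺ is absent, so FubW is inactive.
Required activator FubW is absent, so *elnH* is not transcribed.
So ElnH is not produced.
Required activator ElnH is absent, so *cilF* is not transcribed.
So CilF is not produced.
No activator is available at the *jalP* promoter, so *jalP* is not transcribed.

OFF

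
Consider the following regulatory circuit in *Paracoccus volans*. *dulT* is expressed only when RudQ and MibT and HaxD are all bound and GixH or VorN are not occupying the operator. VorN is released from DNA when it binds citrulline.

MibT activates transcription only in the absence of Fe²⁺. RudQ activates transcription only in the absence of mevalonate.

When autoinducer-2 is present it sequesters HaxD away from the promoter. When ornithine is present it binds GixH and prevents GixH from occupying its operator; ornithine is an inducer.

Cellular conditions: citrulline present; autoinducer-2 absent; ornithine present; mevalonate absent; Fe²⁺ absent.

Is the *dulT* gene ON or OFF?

ON

Mevalonate is absent, so RudQ is active.
Fe²⁺ is absent, so MibT is active.
Autoinducer-2 is absent, so HaxD is active.
Ornithine is present, so GixH is inactive.
Citrulline is present, so VorN is inactive.
No repressor is bound and RudQ and MibT and HaxD are active, so *dulT* is transcribed.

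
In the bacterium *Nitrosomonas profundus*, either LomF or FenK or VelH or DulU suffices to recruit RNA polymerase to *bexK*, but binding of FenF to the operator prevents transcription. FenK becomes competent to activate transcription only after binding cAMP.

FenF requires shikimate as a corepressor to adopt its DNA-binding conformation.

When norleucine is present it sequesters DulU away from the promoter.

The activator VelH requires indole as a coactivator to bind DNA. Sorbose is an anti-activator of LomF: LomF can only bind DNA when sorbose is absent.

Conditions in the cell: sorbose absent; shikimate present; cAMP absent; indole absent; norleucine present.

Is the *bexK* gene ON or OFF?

Sorbose is absent, so LomF is active.
cAMP is absent, so FenK is inactive.
Shikimate is present, so FenF is active.
Indole is absent, so VelH is inactive.
Norleucine is present, so DulU is inactive.
With repressor FenF bound, *bexK* is not transcribed.

OFF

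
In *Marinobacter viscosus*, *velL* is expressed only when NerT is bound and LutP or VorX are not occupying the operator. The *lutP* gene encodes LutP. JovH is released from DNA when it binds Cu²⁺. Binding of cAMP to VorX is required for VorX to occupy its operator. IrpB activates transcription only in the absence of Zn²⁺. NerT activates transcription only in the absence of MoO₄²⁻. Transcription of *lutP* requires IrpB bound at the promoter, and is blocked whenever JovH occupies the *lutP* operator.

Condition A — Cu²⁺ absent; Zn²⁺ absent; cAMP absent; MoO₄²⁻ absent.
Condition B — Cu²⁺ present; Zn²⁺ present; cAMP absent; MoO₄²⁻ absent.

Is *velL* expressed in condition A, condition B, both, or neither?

both

Condition A:
Cu²⁺ is absent, so JovH is active.
Zn²⁺ is absent, so IrpB is active.
With repressor JovH bound, *lutP* is not transcribed.
So LutP is not produced.
cAMP is absent, so VorX is inactive.
MoO₄²⁻ is absent, so NerT is active.
No repressor is bound and NerT is active, so *velL* is transcribed.
→ *velL* is ON in A.
Condition B:
Cu²⁺ is present, so JovH is inactive.
Zn²⁺ is present, so IrpB is inactive.
Required activator IrpB is absent, so *lutP* is not transcribed.
So LutP is not produced.
cAMP is absent, so VorX is inactive.
MoO₄²⁻ is absent, so NerT is active.
No repressor is bound and NerT is active, so *velL* is transcribed.
→ *velL* is ON in B.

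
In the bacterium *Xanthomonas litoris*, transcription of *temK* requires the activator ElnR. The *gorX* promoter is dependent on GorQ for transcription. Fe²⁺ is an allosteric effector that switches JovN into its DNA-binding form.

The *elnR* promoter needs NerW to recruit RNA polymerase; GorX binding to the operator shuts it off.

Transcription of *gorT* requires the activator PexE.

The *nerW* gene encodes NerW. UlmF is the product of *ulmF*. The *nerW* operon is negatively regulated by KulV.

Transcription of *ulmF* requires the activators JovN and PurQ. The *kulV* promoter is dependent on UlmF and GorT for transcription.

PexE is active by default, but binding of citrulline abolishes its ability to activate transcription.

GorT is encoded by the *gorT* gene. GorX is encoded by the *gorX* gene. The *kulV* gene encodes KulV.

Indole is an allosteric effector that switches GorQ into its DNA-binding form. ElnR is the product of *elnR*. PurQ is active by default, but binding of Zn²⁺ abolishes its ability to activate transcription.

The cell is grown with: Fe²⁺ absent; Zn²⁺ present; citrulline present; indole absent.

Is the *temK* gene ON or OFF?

ON

Fe²⁺ is absent, so JovN is inactive.
Zn²⁺ is present, so PurQ is inactive.
Required activator JovN is absent, so *ulmF* is not transcribed.
So UlmF is not produced.
Citrulline is present, so PexE is inactive.
Required activator PexE is absent, so *gorT* is not transcribed.
So GorT is not produced.
Required activator UlmF is absent, so *kulV* is not transcribed.
So KulV is not produced.
With no repressor bound, *nerW* is transcribed.
So NerW is produced and active.
Indole is absent, so GorQ is inactive.
Required activator GorQ is absent, so *gorX* is not transcribed.
So GorX is not produced.
No repressor is bound and NerW is active, so *elnR* is transcribed.
So ElnR is produced and active.
No repressor is bound and ElnR is active, so *temK* is transcribed.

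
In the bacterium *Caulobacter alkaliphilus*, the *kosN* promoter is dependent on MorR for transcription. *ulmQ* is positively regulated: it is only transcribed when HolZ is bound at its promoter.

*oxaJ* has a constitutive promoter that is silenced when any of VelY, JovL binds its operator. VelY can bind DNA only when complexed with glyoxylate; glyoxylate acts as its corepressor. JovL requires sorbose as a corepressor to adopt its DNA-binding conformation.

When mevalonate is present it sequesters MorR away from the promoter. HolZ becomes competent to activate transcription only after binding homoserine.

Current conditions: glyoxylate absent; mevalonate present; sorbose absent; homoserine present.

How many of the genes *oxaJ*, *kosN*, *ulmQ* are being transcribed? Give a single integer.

Glyoxylate is absent, so VelY is inactive.
Sorbose is absent, so JovL is inactive.
With no repressor bound, *oxaJ* is transcribed.
→ *oxaJ* is ON.
Mevalonate is present, so MorR is inactive.
Required activator MorR is absent, so *kosN* is not transcribed.
→ *kosN* is OFF.
Homoserine is present, so HolZ is active.
No repressor is bound and HolZ is active, so *ulmQ* is transcribed.
→ *ulmQ* is ON.
2 of the 3 genes are transcribed.

2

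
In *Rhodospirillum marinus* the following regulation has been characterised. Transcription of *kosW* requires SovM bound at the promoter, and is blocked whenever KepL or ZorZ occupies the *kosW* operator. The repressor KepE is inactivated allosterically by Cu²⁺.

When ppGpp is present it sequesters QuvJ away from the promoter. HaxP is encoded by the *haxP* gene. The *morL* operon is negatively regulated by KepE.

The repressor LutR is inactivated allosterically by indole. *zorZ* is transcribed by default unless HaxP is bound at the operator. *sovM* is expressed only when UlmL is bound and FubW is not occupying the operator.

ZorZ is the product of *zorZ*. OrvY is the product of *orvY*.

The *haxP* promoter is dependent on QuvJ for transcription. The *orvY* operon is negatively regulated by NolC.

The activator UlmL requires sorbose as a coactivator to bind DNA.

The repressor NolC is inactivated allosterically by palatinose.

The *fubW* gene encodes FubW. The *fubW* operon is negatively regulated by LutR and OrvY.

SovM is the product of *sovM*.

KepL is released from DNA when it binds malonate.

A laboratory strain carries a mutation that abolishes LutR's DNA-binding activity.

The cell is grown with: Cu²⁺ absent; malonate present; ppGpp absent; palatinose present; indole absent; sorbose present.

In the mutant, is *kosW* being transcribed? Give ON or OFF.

Sorbose is present, so UlmL is active.
LutR is non-functional in this strain, so it has no effect.
Palatinose is present, so NolC is inactive.
With no repressor bound, *orvY* is transcribed.
So OrvY is produced and active.
With repressor OrvY bound, *fubW* is not transcribed.
So FubW is not produced.
No repressor is bound and UlmL is active, so *sovM* is transcribed.
So SovM is produced and active.
Malonate is present, so KepL is inactive.
ppGpp is absent, so QuvJ is active.
No repressor is bound and QuvJ is active, so *haxP* is transcribed.
So HaxP is produced and active.
With repressor HaxP bound, *zorZ* is not transcribed.
So ZorZ is not produced.
No repressor is bound and SovM is active, so *kosW* is transcribed.

ON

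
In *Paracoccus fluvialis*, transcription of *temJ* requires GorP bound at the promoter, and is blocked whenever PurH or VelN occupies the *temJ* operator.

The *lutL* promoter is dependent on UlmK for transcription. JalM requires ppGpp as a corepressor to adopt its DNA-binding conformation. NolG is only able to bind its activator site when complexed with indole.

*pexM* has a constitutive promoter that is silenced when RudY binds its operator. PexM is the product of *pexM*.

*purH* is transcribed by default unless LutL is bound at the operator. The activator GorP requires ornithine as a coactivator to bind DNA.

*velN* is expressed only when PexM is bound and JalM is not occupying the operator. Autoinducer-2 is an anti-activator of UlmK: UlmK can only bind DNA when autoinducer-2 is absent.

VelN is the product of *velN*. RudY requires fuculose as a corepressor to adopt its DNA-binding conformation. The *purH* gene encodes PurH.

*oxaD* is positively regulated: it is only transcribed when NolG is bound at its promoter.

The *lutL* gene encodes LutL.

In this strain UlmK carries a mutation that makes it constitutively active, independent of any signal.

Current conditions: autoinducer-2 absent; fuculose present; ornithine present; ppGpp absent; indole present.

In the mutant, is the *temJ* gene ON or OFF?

ON

UlmK is constitutively active in this strain.
No repressor is bound and UlmK is active, so *lutL* is transcribed.
So LutL is produced and active.
With repressor LutL bound, *purH* is not transcribed.
So PurH is not produced.
Ornithine is present, so GorP is active.
ppGpp is absent, so JalM is inactive.
Fuculose is present, so RudY is active.
With repressor RudY bound, *pexM* is not transcribed.
So PexM is not produced.
Required activator PexM is absent, so *velN* is not transcribed.
So VelN is not produced.
No repressor is bound and GorP is active, so *temJ* is transcribed.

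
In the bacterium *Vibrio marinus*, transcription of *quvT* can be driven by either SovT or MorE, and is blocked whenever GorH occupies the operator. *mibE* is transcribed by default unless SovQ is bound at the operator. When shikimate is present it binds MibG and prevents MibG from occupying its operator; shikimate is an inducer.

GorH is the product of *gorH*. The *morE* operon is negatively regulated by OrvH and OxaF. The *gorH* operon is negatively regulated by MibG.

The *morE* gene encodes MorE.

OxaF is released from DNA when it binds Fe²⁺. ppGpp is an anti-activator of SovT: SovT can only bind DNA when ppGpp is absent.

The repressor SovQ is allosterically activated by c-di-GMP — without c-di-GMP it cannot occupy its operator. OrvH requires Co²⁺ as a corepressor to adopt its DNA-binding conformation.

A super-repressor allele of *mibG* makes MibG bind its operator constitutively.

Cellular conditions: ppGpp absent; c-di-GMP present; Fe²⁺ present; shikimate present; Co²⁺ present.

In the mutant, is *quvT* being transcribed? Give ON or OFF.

MibG is constitutively active in this strain.
With repressor MibG bound, *gorH* is not transcribed.
So GorH is not produced.
ppGpp is absent, so SovT is active.
Co²⁺ is present, so OrvH is active.
Fe²⁺ is present, so OxaF is inactive.
With repressor OrvH bound, *morE* is not transcribed.
So MorE is not produced.
Activator SovT is present, so *quvT* is transcribed.

ON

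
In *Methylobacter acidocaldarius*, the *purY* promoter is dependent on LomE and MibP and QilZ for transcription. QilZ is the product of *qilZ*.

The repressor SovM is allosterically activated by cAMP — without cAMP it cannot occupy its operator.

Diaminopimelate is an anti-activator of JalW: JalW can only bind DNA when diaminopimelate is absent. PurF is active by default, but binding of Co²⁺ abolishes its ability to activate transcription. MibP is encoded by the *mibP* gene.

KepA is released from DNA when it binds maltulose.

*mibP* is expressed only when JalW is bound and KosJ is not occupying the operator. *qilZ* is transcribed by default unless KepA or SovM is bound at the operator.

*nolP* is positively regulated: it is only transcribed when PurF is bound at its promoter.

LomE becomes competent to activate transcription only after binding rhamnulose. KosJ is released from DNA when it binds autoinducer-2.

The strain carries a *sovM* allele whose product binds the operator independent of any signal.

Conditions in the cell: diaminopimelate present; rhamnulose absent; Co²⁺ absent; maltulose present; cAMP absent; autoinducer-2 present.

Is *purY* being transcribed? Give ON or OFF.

Rhamnulose is absent, so LomE is inactive.
Diaminopimelate is present, so JalW is inactive.
Autoinducer-2 is present, so KosJ is inactive.
Required activator JalW is absent, so *mibP* is not transcribed.
So MibP is not produced.
Maltulose is present, so KepA is inactive.
SovM is constitutively active in this strain.
With repressor SovM bound, *qilZ* is not transcribed.
So QilZ is not produced.
Required activator LomE is absent, so *purY* is not transcribed.

OFF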